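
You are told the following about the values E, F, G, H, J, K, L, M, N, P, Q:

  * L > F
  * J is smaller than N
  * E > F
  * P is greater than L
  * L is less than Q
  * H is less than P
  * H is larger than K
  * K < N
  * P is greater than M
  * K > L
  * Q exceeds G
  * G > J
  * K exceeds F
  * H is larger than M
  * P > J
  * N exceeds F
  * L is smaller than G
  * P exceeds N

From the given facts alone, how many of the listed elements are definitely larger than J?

4

From J the given relations immediately reach N, G, P.
From those, Q — 4 in total.
Nothing else is reachable above J; 4 in all.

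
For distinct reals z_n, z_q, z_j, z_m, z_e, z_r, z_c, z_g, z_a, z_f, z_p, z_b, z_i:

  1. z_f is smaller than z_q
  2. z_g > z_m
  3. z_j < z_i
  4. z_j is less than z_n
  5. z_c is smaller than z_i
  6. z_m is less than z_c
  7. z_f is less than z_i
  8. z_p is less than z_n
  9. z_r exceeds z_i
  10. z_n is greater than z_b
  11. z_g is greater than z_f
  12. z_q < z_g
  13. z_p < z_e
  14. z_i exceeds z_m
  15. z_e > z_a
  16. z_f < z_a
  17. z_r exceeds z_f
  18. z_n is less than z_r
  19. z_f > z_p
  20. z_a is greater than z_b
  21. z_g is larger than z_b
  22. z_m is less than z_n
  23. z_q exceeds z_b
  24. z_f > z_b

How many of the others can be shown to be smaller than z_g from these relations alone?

5

Directly below z_g: z_b, z_f, z_m, z_q.
One step further: z_p (5 so far).
Nothing else is reachable below z_g; 5 in all.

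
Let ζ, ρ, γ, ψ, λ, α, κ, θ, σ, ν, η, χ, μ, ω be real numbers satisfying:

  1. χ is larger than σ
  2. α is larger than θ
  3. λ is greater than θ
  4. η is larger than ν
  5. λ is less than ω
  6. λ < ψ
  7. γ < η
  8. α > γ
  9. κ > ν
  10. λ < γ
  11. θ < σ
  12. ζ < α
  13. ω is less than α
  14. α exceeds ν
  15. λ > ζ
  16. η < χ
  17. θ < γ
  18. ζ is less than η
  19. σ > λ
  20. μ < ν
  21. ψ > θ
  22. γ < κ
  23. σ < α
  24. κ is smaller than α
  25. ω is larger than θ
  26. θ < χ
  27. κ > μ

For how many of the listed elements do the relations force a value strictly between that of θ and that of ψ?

The relations place θ below ψ. An element lies strictly between them when it is forced above θ and also forced below ψ.
Above θ: {λ, γ, η, κ, σ, ω, χ, α}. Below ψ: {ζ, λ}.
Intersection: {λ} — 1.

1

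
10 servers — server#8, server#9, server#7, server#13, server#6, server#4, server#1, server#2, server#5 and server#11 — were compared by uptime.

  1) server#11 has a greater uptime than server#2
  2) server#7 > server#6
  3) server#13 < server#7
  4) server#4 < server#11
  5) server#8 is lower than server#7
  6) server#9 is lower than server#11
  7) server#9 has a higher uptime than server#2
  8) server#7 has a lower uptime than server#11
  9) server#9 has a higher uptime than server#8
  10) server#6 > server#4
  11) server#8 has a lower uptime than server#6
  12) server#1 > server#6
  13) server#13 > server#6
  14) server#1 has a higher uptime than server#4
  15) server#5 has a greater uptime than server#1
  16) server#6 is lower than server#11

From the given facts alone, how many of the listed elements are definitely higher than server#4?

Directly above server#4: server#6, server#1, server#11.
One step further: server#13, server#7, server#5 (6 so far).
Nothing else is reachable above server#4; 6 in all.

6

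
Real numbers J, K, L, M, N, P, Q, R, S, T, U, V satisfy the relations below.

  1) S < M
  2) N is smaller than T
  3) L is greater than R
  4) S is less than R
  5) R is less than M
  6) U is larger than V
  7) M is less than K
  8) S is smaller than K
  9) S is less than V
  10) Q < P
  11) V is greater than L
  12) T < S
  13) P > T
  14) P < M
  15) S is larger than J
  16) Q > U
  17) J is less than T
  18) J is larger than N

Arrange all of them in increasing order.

N < J < T < S < R < L < V < U < Q < P < M < K

Nothing is placed below N, so it is least; from there N < J; J < T; T < S; S < R; R < L; L < V; V < U; U < Q; Q < P; P < M; M < K, each given directly.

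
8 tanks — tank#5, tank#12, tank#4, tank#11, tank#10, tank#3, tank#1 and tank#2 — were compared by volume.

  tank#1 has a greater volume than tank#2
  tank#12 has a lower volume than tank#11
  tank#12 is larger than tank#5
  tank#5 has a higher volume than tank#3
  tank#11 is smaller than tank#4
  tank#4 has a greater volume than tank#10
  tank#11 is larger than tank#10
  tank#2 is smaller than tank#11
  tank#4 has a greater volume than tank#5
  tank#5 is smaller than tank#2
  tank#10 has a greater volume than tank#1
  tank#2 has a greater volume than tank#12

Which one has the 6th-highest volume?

tank#12

Piecing the relations together gives one ordering: tank#3 < tank#5 < tank#12 < tank#2 < tank#1 < tank#10 < tank#11 < tank#4.
The 6th largest is tank#12.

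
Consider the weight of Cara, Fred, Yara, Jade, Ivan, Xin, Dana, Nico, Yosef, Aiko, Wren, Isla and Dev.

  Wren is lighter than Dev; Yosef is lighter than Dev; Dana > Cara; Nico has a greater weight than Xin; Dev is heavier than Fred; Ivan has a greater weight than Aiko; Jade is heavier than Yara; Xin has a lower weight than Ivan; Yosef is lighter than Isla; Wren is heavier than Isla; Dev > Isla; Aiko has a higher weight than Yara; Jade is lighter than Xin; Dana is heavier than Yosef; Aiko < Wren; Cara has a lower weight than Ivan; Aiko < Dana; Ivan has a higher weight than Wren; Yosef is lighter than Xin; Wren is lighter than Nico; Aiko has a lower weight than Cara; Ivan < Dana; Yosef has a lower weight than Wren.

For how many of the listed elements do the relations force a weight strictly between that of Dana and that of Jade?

Chaining upward from Jade reaches: Xin, Ivan, Nico.
Chaining downward from Dana reaches: Yara, Yosef, Aiko, Xin, Isla, Cara, Wren, Ivan.
Strictly between Jade and Dana are those in both lists: Xin, Ivan — 2 elements.

2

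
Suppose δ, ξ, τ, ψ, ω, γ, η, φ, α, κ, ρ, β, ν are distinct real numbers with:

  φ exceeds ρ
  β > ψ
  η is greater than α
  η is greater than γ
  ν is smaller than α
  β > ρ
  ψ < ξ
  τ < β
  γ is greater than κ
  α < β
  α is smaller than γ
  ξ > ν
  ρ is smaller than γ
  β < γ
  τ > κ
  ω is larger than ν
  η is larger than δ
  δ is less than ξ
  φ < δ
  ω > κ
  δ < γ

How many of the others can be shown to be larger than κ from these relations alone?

From κ the given relations immediately reach τ, ω, γ.
From those, β, η — 5 in total.
No other element is forced above κ by the given relations, so the count is 5.

5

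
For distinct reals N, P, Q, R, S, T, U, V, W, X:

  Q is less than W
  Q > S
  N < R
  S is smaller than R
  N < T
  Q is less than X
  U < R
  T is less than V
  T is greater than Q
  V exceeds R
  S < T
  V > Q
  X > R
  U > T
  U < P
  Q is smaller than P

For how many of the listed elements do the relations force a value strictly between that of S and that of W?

1

Chaining upward from S reaches: Q, T, U, P, R, V, X.
Chaining downward from W reaches: Q.
Strictly between S and W are those in both lists: Q — 1 element.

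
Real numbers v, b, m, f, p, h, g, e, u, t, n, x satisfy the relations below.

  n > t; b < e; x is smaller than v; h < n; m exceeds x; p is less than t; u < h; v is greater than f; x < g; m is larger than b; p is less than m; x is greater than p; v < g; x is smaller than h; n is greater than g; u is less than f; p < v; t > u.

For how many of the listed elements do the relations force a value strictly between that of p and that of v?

The relations place p below v. An element lies strictly between them when it is forced above p and also forced below v.
Above p: {x, t, h, m, g, n}. Below v: {u, x, f}.
Intersection: {x} — 1.

1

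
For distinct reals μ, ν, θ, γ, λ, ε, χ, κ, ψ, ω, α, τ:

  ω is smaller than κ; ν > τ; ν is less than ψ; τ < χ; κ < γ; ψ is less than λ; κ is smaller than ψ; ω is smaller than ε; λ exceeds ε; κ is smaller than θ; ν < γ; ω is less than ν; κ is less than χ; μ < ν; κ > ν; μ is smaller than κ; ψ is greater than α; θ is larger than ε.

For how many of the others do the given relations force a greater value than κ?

From κ the given relations immediately reach θ, ψ, χ, γ.
From those, λ — 5 in total.
Nothing else is reachable above κ; 5 in all.

5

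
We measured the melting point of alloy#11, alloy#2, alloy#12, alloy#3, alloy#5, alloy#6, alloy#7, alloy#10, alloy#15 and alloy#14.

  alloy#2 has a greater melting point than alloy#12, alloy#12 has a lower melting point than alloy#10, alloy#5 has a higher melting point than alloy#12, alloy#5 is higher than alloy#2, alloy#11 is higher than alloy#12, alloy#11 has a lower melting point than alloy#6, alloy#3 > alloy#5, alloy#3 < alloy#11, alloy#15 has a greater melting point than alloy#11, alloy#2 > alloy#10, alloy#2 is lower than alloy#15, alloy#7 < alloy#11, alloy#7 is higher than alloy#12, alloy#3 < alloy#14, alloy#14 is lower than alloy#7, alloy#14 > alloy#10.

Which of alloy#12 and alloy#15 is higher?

alloy#12 < alloy#10 < alloy#2 < alloy#5 < alloy#3 < alloy#14 < alloy#7 < alloy#11 < alloy#15, by transitivity through alloy#10, alloy#2, alloy#5, alloy#3, alloy#14, alloy#7, alloy#11.
So alloy#12 < alloy#15; alloy#15 is the higher of the two.

alloy#15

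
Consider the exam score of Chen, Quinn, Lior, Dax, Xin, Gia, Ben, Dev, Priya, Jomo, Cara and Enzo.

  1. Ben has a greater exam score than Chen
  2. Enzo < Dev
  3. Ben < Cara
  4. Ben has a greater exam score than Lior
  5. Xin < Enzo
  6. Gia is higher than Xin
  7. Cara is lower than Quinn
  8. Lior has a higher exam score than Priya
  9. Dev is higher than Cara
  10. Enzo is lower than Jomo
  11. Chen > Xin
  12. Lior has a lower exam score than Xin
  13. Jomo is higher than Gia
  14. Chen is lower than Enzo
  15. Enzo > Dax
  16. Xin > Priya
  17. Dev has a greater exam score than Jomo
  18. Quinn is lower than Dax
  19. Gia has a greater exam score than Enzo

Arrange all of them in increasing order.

Nothing is placed below Priya, so it is least; from there Priya < Lior; Lior < Xin; Xin < Chen; Chen < Ben; Ben < Cara; Cara < Quinn; Quinn < Dax; Dax < Enzo; Enzo < Gia; Gia < Jomo; Jomo < Dev, each given directly.

Priya < Lior < Xin < Chen < Ben < Cara < Quinn < Dax < Enzo < Gia < Jomo < Dev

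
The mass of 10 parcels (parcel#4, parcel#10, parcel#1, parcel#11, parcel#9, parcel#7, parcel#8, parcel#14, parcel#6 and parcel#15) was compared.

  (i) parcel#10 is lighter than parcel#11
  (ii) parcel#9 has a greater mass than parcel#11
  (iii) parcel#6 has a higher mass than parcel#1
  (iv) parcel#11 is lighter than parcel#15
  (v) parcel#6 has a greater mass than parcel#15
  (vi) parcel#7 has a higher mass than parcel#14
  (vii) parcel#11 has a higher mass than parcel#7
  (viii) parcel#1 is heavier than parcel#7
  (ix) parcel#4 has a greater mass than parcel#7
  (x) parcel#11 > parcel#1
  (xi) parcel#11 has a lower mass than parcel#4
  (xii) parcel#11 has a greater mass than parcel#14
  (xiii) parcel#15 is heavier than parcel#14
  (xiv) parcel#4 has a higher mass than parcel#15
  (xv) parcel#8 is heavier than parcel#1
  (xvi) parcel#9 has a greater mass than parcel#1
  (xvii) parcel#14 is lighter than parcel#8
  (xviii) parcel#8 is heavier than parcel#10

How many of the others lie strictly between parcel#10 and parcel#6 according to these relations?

Chaining upward from parcel#10 reaches: parcel#11, parcel#9, parcel#15, parcel#8, parcel#4.
Chaining downward from parcel#6 reaches: parcel#14, parcel#7, parcel#1, parcel#11, parcel#15.
Strictly between parcel#10 and parcel#6 are those in both lists: parcel#11, parcel#15 — 2 elements.

2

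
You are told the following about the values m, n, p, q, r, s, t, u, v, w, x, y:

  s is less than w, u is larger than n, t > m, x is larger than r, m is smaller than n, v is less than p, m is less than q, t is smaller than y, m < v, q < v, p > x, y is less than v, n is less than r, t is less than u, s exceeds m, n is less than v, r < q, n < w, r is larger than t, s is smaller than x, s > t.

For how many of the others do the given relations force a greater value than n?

From n the given relations immediately reach r, v, w, u.
From those, q, x, p — 7 in total.
No other element is forced above n by the given relations, so the count is 7.

7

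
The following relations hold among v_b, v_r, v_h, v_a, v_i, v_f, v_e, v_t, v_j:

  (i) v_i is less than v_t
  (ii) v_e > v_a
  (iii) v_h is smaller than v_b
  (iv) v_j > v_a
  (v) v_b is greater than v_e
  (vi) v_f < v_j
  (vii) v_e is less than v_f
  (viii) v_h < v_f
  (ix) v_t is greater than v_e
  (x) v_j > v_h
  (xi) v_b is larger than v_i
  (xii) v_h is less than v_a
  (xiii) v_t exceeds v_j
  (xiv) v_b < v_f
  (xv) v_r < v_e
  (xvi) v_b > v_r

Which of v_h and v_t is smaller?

v_h

v_h < v_a < v_e < v_b < v_f < v_j < v_t, by transitivity through v_a, v_e, v_b, v_f, v_j.
So v_h < v_t; v_h is the smaller of the two.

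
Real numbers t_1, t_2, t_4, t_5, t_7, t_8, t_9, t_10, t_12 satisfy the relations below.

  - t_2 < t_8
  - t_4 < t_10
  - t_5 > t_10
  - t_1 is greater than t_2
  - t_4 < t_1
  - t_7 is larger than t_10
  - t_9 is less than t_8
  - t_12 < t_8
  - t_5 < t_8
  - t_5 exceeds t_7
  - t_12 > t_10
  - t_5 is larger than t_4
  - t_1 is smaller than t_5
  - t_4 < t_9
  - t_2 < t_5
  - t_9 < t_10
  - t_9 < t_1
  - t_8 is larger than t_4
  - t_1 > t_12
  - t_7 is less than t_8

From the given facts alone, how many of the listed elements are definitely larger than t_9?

From t_9 the given relations immediately reach t_10, t_1, t_8.
From those, t_12, t_7, t_5 — 6 in total.
No other element is forced above t_9 by the given relations, so the count is 6.

6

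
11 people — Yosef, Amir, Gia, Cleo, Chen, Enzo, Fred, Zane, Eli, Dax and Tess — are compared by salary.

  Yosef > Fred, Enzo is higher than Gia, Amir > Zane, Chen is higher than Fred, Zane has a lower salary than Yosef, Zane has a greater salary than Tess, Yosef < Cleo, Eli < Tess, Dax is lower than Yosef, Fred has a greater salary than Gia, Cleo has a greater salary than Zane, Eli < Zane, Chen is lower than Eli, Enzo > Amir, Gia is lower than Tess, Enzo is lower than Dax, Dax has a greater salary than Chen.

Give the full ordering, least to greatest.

The consecutive links are each given: Gia < Fred; Fred < Chen; Chen < Eli; Eli < Tess; Tess < Zane; Zane < Amir; Amir < Enzo; Enzo < Dax; Dax < Yosef; Yosef < Cleo.

Gia < Fred < Chen < Eli < Tess < Zane < Amir < Enzo < Dax < Yosef < Cleo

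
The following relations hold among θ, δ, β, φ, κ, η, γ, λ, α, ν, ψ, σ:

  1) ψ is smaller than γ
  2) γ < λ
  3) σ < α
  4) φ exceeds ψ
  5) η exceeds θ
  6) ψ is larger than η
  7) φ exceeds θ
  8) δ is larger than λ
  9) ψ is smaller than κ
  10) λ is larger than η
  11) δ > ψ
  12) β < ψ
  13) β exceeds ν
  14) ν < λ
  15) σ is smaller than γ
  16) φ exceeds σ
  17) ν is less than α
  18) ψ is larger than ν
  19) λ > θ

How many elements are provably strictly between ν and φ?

2

The relations place ν below φ. An element lies strictly between them when it is forced above ν and also forced below φ.
Above ν: {β, ψ, γ, λ, κ, α, δ}. Below φ: {θ, σ, β, η, ψ}.
Intersection: {β, ψ} — 2.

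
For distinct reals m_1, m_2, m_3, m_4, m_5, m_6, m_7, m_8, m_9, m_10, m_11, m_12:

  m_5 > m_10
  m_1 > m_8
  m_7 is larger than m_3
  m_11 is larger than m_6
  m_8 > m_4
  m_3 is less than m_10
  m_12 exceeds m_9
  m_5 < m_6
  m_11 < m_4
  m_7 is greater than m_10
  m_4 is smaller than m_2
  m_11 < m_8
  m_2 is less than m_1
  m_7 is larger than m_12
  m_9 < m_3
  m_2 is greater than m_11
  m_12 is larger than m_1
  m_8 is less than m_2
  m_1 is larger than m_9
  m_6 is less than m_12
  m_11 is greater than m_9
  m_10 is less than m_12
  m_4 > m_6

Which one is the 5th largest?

Chaining the given pairs: m_9 < m_3 < m_10 < m_5 < m_6 < m_11 < m_4 < m_8 < m_2 < m_1 < m_12 < m_7.
Counting 5 from the largest end gives m_8.

m_8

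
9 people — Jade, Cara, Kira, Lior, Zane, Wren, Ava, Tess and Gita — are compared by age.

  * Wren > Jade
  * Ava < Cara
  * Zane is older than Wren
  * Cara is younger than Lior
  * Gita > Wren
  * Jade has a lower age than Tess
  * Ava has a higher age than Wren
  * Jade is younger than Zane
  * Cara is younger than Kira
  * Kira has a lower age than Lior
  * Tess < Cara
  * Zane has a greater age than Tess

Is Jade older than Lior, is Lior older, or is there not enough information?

Lior

Chaining the given relations: Jade < Tess < Cara < Kira < Lior.
So Lior is older.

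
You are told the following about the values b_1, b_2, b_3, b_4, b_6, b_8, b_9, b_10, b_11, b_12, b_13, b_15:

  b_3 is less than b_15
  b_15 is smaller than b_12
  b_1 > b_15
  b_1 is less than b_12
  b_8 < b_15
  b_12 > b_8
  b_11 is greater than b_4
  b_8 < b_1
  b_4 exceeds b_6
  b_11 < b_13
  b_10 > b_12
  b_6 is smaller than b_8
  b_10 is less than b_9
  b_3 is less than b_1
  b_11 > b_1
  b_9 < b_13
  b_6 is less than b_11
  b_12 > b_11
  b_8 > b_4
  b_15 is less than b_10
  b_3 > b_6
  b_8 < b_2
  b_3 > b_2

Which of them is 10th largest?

Chaining the given pairs: b_6 < b_4 < b_8 < b_2 < b_3 < b_15 < b_1 < b_11 < b_12 < b_10 < b_9 < b_13.
Counting 10 from the largest end gives b_8.

b_8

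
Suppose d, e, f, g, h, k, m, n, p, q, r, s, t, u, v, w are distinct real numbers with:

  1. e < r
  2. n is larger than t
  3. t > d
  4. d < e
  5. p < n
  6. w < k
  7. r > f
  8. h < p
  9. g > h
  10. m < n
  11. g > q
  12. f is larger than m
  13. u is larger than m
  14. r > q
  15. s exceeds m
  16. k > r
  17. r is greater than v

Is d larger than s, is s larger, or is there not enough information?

undetermined

Following every chain through d: above d we get e, t, r, n, k.
s is not reached, and no chain runs the other way from s to d.
So the given relations leave the order of d and s undetermined.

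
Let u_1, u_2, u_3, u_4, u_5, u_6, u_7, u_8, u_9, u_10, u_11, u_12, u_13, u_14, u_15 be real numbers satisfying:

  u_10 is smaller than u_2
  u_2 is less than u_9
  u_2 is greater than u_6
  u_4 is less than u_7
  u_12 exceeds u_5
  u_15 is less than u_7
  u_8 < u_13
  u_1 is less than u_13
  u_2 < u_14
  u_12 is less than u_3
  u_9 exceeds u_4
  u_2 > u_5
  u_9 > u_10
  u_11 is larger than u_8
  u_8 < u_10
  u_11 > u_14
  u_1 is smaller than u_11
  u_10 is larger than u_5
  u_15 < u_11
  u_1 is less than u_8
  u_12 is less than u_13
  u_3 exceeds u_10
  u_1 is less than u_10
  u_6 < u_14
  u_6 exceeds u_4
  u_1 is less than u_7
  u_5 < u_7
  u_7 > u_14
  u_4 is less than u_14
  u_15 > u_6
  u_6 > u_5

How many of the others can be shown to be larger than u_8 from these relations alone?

The elements the relations force above u_8 are u_10, u_2, u_14, u_13, u_9, u_7, u_3, u_11 — no chain reaches any other.
That is 8.

8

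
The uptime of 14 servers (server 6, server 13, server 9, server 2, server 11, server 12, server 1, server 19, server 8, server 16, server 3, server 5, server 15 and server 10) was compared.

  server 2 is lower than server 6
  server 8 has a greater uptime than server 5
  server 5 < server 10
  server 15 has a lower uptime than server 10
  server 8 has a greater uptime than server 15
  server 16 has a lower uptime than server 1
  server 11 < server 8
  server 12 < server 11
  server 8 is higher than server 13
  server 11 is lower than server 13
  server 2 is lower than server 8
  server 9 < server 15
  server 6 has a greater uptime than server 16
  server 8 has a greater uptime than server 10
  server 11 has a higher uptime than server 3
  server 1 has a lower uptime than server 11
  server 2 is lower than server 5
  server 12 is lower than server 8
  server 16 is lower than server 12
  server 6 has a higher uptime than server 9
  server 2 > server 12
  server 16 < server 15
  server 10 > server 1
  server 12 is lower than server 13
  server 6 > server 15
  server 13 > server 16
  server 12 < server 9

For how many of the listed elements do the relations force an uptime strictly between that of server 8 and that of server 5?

The relations place server 5 below server 8. An element lies strictly between them when it is forced above server 5 and also forced below server 8.
Above server 5: {server 10}. Below server 8: {server 16, server 12, server 1, server 3, server 2, server 11, server 9, server 15, server 10, server 13}.
Intersection: {server 10} — 1.

1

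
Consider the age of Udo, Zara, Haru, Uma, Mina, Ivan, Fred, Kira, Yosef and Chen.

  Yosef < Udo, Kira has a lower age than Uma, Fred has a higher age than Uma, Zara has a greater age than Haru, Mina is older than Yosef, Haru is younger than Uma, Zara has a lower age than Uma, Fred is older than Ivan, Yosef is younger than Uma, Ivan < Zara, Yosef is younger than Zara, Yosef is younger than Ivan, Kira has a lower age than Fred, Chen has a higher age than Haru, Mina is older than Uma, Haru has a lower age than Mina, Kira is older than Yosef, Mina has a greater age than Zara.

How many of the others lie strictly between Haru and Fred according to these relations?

2

The relations place Haru below Fred. An element lies strictly between them when it is forced above Haru and also forced below Fred.
Above Haru: {Chen, Zara, Uma, Mina}. Below Fred: {Yosef, Kira, Ivan, Zara, Uma}.
Intersection: {Zara, Uma} — 2.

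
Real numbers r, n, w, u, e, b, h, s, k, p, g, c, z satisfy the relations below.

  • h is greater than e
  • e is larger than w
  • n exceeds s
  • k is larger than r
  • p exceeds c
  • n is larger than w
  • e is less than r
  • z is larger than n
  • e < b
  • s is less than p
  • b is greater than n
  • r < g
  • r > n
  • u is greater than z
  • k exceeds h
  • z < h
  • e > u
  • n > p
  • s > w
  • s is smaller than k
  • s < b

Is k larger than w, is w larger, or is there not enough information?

w < s and s < p give w < p.
Then p < n extends the chain to n.
Then n < z extends the chain to z.
Then z < u extends the chain to u.
With u < e: w < s < p < n < z < u < e.
Then e < h extends the chain to h.
With h < k: w < s < p < n < z < u < e < h < k.
So k is larger.

k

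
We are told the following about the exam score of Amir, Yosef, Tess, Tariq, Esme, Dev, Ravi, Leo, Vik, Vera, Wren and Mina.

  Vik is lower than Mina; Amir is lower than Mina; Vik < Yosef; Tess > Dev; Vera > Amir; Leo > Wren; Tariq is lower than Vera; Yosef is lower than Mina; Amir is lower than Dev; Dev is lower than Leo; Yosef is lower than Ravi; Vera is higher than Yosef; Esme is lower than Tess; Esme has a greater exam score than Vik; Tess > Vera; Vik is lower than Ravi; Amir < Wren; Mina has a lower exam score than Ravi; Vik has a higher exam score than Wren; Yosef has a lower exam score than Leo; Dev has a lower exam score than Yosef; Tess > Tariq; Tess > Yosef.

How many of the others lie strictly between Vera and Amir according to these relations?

The relations place Amir below Vera. An element lies strictly between them when it is forced above Amir and also forced below Vera.
Above Amir: {Wren, Dev, Vik, Yosef, Leo, Esme, Mina, Ravi, Tess}. Below Vera: {Wren, Dev, Vik, Yosef, Tariq}.
Intersection: {Wren, Dev, Vik, Yosef} — 4.

4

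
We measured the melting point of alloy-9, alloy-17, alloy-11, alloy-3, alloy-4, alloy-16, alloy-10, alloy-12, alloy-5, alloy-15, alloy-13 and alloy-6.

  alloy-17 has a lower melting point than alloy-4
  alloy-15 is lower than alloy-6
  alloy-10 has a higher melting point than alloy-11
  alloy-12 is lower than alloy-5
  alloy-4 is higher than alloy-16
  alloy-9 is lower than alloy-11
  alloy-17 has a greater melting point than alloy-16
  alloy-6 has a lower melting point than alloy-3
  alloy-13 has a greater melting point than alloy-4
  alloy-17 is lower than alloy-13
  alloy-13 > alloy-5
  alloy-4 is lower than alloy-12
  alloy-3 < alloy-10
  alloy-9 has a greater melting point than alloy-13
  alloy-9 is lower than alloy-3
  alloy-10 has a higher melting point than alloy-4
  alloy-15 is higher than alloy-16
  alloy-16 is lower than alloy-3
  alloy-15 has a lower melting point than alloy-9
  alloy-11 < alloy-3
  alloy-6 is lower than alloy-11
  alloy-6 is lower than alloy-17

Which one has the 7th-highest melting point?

Chaining the given pairs: alloy-16 < alloy-15 < alloy-6 < alloy-17 < alloy-4 < alloy-12 < alloy-5 < alloy-13 < alloy-9 < alloy-11 < alloy-3 < alloy-10.
The 7th largest is alloy-12.

alloy-12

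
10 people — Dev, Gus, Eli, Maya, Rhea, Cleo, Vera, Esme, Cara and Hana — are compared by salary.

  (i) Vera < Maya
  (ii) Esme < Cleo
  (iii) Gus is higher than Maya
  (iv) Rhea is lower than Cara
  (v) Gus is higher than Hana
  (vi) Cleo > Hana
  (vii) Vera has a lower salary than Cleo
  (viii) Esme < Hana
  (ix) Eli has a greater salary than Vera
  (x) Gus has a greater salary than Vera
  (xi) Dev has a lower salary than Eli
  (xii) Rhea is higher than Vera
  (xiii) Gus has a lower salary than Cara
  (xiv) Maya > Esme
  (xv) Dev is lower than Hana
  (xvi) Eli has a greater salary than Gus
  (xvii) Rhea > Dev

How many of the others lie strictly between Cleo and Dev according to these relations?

1

Chaining upward from Dev reaches: Hana, Gus, Rhea, Eli, Cara.
Chaining downward from Cleo reaches: Vera, Esme, Hana.
Strictly between Dev and Cleo are those in both lists: Hana — 1 element.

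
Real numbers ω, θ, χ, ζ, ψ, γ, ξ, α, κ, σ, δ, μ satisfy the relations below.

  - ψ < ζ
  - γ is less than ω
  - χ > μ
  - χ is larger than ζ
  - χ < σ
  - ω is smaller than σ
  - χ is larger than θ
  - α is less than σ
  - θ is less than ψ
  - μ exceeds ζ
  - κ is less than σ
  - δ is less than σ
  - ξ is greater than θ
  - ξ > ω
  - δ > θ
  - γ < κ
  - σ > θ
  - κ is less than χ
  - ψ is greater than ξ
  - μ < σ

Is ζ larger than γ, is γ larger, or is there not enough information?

ζ

γ < ω < ξ < ψ < ζ, by transitivity through ω, ξ, ψ.
So ζ is larger.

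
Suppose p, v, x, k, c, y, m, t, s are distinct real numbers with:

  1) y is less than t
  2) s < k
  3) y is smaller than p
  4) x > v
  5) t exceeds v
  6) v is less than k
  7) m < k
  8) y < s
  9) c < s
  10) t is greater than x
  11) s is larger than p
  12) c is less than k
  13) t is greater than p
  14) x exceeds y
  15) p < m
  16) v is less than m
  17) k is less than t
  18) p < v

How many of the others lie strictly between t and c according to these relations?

Chaining upward from c reaches: s, k.
Chaining downward from t reaches: y, p, v, s, x, m, k.
Strictly between c and t are those in both lists: s, k — 2 elements.

2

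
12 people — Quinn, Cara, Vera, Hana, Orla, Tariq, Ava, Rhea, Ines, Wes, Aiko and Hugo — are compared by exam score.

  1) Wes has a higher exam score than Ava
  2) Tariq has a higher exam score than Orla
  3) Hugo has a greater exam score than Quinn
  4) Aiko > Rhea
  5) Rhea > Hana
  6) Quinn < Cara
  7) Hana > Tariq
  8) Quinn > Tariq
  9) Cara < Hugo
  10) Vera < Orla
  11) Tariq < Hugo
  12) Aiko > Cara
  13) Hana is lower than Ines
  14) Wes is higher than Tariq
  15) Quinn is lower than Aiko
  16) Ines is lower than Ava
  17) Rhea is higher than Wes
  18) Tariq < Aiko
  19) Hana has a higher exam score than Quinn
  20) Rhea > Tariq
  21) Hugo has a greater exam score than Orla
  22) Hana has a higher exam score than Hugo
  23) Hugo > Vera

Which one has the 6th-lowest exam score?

The consecutive relations fix a unique order: Vera < Orla < Tariq < Quinn < Cara < Hugo < Hana < Ines < Ava < Wes < Rhea < Aiko.
The 6th smallest is Hugo.

Hugo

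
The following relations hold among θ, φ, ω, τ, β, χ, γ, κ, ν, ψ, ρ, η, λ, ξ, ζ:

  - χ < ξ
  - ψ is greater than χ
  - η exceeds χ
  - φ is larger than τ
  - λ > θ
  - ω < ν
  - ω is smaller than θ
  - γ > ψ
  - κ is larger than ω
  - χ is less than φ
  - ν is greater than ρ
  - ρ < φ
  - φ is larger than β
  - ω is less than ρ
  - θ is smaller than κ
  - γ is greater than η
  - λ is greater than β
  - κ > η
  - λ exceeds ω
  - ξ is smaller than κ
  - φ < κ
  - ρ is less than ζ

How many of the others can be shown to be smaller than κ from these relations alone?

Directly below κ: ω, η, θ, ξ, φ.
One step further: χ, β, ρ, τ (9 so far).
Nothing else is reachable below κ; 9 in all.

9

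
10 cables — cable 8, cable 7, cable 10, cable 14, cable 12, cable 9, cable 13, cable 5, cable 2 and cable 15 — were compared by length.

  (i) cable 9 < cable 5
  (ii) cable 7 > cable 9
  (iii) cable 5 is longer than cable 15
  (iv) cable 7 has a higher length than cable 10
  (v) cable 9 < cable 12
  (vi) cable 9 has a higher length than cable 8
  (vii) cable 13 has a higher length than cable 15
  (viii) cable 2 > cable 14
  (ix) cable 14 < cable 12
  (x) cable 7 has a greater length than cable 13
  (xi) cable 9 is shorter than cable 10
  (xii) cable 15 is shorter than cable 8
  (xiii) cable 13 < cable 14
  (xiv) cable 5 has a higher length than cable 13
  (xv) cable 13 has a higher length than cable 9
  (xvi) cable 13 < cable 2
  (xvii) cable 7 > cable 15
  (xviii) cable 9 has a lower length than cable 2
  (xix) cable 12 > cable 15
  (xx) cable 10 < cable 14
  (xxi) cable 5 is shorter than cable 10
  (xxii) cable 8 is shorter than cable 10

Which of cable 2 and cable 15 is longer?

cable 15 < cable 8 < cable 9 < cable 13 < cable 5 < cable 10 < cable 14 < cable 2, by transitivity through cable 8, cable 9, cable 13, cable 5, cable 10, cable 14.
So cable 15 < cable 2; cable 2 is the longer of the two.

cable 2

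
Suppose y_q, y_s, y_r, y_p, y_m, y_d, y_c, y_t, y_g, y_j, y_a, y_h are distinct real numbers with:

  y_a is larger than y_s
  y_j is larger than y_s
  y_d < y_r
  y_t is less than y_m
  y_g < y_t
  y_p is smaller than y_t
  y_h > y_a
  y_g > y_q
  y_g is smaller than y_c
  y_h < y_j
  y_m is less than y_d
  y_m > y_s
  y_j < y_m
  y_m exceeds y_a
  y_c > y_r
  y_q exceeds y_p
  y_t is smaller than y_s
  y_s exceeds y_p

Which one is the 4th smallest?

Piecing the relations together gives one ordering: y_p < y_q < y_g < y_t < y_s < y_a < y_h < y_j < y_m < y_d < y_r < y_c.
The 4th smallest is y_t.

y_t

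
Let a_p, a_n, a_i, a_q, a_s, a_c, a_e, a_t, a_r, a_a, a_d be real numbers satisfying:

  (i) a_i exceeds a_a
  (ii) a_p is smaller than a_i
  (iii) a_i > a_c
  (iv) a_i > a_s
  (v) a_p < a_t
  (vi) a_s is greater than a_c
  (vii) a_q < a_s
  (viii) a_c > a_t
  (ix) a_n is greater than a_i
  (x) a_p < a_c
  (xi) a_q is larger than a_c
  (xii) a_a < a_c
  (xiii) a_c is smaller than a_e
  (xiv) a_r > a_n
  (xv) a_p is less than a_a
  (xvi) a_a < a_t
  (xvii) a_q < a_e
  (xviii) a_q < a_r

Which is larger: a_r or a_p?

a_r

a_p < a_a and a_a < a_t give a_p < a_t.
Then a_t < a_c extends the chain to a_c.
With a_c < a_q: a_p < a_a < a_t < a_c < a_q.
Then a_q < a_s extends the chain to a_s.
With a_s < a_i: a_p < a_a < a_t < a_c < a_q < a_s < a_i.
With a_i < a_n: a_p < a_a < a_t < a_c < a_q < a_s < a_i < a_n.
With a_n < a_r: a_p < a_a < a_t < a_c < a_q < a_s < a_i < a_n < a_r.
So a_p < a_r; a_r is the larger of the two.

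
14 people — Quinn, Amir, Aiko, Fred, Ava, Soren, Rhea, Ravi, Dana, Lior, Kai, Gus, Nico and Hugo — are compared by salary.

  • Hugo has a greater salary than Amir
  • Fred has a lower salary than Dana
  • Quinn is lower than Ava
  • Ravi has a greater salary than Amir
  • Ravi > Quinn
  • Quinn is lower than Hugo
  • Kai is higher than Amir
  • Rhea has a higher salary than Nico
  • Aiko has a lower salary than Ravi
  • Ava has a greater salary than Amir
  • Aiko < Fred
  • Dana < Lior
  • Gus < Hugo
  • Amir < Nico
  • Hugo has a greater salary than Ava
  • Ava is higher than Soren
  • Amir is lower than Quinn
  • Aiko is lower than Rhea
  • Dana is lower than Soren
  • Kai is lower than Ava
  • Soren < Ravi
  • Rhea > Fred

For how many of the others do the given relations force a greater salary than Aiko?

8

Directly above Aiko: Fred, Rhea, Ravi.
One step further: Dana (4 so far).
One step further: Lior, Soren (6 so far).
One step further: Ava (7 so far).
One step further: Hugo (8 so far).
No other element is forced above Aiko by the given relations, so the count is 8.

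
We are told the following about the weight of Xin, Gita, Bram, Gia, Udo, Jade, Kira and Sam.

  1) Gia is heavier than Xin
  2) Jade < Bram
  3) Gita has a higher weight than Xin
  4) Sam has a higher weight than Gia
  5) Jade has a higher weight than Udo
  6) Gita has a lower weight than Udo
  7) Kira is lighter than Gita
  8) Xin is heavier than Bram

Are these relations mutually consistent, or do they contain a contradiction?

We have Xin < Gita stated directly, yet also Gita < Udo < Jade < Bram < Xin by chaining the others — so Gita < Xin. Contradiction.

inconsistent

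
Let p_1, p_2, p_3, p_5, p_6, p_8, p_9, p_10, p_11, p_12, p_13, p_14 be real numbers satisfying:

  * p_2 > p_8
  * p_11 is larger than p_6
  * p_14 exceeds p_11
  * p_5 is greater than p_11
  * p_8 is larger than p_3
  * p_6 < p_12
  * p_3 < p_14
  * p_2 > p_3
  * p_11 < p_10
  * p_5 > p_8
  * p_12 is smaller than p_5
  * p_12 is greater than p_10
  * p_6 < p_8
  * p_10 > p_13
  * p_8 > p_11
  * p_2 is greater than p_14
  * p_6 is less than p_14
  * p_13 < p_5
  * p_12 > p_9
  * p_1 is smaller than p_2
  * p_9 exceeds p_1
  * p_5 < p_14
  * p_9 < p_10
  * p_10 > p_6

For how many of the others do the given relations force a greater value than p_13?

5

The elements the relations force above p_13 are p_10, p_12, p_5, p_14, p_2 — no chain reaches any other.
That is 5.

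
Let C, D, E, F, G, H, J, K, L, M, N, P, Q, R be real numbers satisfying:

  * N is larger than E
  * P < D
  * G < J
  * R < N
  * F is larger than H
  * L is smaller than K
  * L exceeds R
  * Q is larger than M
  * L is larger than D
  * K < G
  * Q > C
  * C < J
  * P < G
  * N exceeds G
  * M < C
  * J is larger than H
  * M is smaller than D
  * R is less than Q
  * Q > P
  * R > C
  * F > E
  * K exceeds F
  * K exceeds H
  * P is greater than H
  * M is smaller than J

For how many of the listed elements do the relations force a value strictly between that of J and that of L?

The relations place L below J. An element lies strictly between them when it is forced above L and also forced below J.
Above L: {K, G, N}. Below J: {M, C, R, E, H, F, P, D, K, G}.
Intersection: {K, G} — 2.

2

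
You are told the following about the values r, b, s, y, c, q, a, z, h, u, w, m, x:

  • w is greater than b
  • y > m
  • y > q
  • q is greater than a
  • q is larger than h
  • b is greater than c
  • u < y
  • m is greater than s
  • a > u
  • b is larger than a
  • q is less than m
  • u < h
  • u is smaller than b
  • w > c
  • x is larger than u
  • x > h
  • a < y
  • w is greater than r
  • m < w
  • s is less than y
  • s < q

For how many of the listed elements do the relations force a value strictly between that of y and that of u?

4

The relations place u below y. An element lies strictly between them when it is forced above u and also forced below y.
Above u: {a, h, q, b, m, w, x}. Below y: {s, a, h, q, m}.
Intersection: {a, h, q, m} — 4.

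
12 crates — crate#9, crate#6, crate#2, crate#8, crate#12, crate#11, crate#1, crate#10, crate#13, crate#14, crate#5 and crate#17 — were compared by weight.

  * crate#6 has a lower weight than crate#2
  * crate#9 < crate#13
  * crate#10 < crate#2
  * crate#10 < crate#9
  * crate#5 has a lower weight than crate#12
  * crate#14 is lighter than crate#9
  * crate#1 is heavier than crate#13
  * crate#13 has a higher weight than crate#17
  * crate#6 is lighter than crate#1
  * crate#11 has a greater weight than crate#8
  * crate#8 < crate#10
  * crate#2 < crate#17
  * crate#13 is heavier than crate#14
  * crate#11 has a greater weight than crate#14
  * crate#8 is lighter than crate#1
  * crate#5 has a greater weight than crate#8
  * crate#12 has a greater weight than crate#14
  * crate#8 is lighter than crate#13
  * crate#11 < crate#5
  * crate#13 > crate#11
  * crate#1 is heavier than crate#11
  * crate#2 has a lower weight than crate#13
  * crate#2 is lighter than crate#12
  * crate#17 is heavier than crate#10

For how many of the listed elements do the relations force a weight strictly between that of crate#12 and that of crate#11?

1

The relations place crate#11 below crate#12. An element lies strictly between them when it is forced above crate#11 and also forced below crate#12.
Above crate#11: {crate#5, crate#13, crate#1}. Below crate#12: {crate#8, crate#10, crate#14, crate#6, crate#2, crate#5}.
Intersection: {crate#5} — 1.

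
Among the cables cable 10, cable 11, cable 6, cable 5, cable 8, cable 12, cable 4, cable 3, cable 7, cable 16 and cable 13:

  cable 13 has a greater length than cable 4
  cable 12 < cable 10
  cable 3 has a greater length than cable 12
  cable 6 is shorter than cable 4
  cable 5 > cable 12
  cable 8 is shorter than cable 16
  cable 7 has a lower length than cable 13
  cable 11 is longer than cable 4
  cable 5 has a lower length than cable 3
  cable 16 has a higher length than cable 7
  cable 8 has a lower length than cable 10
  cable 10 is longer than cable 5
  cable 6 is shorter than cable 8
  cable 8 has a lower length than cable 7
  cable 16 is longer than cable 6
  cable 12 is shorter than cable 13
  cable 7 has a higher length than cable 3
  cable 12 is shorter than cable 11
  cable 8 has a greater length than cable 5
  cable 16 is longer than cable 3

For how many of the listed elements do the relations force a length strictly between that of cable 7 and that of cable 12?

The relations place cable 12 below cable 7. An element lies strictly between them when it is forced above cable 12 and also forced below cable 7.
Above cable 12: {cable 5, cable 3, cable 8, cable 10, cable 16, cable 13, cable 11}. Below cable 7: {cable 6, cable 5, cable 3, cable 8}.
Intersection: {cable 5, cable 3, cable 8} — 3.

3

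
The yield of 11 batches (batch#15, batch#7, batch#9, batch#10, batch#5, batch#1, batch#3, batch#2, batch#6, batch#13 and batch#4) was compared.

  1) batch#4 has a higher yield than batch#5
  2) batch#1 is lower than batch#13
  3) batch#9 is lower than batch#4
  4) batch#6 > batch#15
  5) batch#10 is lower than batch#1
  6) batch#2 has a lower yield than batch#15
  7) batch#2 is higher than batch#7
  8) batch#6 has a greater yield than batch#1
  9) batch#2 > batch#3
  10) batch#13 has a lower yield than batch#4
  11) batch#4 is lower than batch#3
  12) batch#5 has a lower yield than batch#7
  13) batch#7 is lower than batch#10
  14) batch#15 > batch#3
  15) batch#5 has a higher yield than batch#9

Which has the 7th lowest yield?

batch#4

The consecutive relations fix a unique order: batch#9 < batch#5 < batch#7 < batch#10 < batch#1 < batch#13 < batch#4 < batch#3 < batch#2 < batch#15 < batch#6.
The 7th smallest is batch#4.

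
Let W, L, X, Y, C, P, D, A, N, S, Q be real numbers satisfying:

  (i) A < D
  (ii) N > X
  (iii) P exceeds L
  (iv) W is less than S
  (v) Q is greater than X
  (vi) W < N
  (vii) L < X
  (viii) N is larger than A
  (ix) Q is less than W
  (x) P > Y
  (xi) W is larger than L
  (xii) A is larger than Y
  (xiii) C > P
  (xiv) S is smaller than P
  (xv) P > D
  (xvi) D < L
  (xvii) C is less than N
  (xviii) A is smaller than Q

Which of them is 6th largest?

The consecutive relations fix a unique order: Y < A < D < L < X < Q < W < S < P < C < N.
The 6th largest is Q.

Q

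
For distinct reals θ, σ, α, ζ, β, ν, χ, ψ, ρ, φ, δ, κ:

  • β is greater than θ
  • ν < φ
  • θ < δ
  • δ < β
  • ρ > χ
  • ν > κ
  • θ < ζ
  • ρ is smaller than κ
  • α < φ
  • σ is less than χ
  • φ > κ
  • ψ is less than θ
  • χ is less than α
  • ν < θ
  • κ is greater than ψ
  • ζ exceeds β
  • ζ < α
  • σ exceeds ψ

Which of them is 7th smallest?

Piecing the relations together gives one ordering: ψ < σ < χ < ρ < κ < ν < θ < δ < β < ζ < α < φ.
The 7th smallest is θ.

θ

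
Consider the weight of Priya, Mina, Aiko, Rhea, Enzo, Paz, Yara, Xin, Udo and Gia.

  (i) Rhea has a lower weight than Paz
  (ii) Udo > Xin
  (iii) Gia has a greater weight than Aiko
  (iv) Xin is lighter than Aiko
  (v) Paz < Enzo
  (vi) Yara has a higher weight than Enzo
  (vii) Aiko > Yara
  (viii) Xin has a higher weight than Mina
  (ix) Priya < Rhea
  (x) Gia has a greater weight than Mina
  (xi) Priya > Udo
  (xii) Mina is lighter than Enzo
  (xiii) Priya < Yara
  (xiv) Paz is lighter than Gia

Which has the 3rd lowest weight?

Udo

Piecing the relations together gives one ordering: Mina < Xin < Udo < Priya < Rhea < Paz < Enzo < Yara < Aiko < Gia.
The 3rd smallest is Udo.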